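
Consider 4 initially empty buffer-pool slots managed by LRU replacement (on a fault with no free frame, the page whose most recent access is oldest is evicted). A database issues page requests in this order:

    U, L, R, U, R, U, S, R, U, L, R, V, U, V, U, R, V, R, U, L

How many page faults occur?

5

U: fault, frames (U)
L: fault, frames (U L)
R: fault, frames (U L R)
U: hit
R: hit
U: hit
S: fault, frames (L R U S)
R: hit
U: hit
L: hit
R: hit
V: fault, evict S, frames (U L R V)
U: hit
V: hit
U: hit
R: hit
V: hit
R: hit
U: hit
L: hit
Page faults: 5.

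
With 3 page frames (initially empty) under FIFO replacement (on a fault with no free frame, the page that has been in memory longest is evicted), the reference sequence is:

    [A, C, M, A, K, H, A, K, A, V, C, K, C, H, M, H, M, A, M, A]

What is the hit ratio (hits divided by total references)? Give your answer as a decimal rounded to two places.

A: fault, frames {A}
C: fault, frames {A,C}
M: fault, frames {A,C,M}
A: hit
K: fault, evict A, frames {C,M,K}
H: fault, evict C, frames {M,K,H}
A: fault, evict M, frames {K,H,A}
K: hit
A: hit
V: fault, evict K, frames {H,A,V}
C: fault, evict H, frames {A,V,C}
K: fault, evict A, frames {V,C,K}
C: hit
H: fault, evict V, frames {C,K,H}
M: fault, evict C, frames {K,H,M}
H: hit
M: hit
A: fault, evict K, frames {H,M,A}
M: hit
A: hit
Hits: 8 of 20 references → 8/20 = 0.4000.

0.40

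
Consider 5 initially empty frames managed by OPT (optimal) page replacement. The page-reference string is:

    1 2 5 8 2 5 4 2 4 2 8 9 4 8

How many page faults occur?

1: miss, frames (1)
2: miss, frames (1 2)
5: miss, frames (1 2 5)
8: miss, frames (1 2 5 8)
2: hit
5: hit
4: miss, frames (1 2 5 8 4)
2: hit
4: hit
2: hit
8: hit
9: miss, evict 5, frames (1 2 8 4 9)
4: hit
8: hit
Page faults: 6.

6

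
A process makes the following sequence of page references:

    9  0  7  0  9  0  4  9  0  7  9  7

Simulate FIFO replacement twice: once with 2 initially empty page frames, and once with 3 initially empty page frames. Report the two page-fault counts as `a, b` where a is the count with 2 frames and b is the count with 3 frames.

10, 7

2 frames: F F F . F F F F F F F . → 10 faults.
3 frames: F F F . . . F F F F . . → 7 faults.
7 < 10: adding a frame reduced faults, as is typical.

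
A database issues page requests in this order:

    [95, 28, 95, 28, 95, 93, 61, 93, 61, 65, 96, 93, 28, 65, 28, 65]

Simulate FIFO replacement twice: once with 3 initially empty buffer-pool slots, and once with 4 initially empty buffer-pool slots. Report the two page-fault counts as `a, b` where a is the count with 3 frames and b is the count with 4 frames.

3 frames: F F . . . F F . . F F F F F . . → 9 faults.
4 frames: F F . . . F F . . F F . F . . . → 7 faults.
7 < 9: adding a frame reduced faults, as is typical.

9, 7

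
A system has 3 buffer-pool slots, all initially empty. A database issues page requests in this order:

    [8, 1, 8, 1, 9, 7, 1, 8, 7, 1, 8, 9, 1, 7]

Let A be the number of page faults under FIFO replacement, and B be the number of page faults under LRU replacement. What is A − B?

1

Under FIFO: F F . . F F . F . F . F . F → 8 faults.
Under LRU: F F . . F F . F . . . F . F → 7 faults.
A − B = 8 − 7 = 1.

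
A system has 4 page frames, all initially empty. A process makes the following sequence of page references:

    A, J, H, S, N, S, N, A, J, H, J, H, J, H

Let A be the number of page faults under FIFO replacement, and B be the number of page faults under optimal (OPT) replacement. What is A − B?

Under FIFO: F F F F F . . F F F . . . . → 8 faults.
Under OPT: F F F F F . . . . F . . . . → 6 faults.
A − B = 8 − 6 = 2.

2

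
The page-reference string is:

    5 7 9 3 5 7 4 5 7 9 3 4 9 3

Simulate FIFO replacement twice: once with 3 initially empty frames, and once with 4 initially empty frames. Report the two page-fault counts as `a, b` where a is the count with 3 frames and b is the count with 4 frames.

9, 10

3 frames: F F F F F F F . . F F . . . → 9 faults.
4 frames: F F F F . . F F F F F F . . → 10 faults.
10 > 9: adding a frame increased faults — Belady's anomaly.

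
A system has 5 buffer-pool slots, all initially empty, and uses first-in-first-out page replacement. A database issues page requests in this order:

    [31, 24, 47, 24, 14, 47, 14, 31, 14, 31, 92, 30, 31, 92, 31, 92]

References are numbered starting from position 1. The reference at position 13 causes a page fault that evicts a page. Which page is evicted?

24

pos 1: 31 -> fault, frames {31}
pos 2: 24 -> fault, frames {31,24}
pos 3: 47 -> fault, frames {31,24,47}
pos 4: 24 -> hit
pos 5: 14 -> fault, frames {31,24,47,14}
pos 6: 47 -> hit
pos 7: 14 -> hit
pos 8: 31 -> hit
pos 9: 14 -> hit
pos 10: 31 -> hit
pos 11: 92 -> fault, frames {31,24,47,14,92}
pos 12: 30 -> fault, evict 31, frames {24,47,14,92,30}
pos 13: 31 -> fault, evict 24, frames {47,14,92,30,31}
At position 13, page 24 is evicted.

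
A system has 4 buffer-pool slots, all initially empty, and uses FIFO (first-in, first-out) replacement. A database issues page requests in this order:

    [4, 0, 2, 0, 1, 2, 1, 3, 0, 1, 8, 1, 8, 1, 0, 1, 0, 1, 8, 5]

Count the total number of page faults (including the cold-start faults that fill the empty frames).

4: miss, frames (4)
0: miss, frames (4 0)
2: miss, frames (4 0 2)
0: hit
1: miss, frames (4 0 2 1)
2: hit
1: hit
3: miss, evict 4, frames (0 2 1 3)
0: hit
1: hit
8: miss, evict 0, frames (2 1 3 8)
1: hit
8: hit
1: hit
0: miss, evict 2, frames (1 3 8 0)
1: hit
0: hit
1: hit
8: hit
5: miss, evict 1, frames (3 8 0 5)
Page faults: 8.

8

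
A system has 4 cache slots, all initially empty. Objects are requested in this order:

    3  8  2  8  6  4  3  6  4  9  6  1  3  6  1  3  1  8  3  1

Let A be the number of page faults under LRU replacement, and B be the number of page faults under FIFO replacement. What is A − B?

-1

Under LRU: F F F . F F F . . F . F F . . . . F . . → 10 faults.
Under FIFO: F F F . F F F . . F . F . F . . . F F . → 11 faults.
A − B = 10 − 11 = -1.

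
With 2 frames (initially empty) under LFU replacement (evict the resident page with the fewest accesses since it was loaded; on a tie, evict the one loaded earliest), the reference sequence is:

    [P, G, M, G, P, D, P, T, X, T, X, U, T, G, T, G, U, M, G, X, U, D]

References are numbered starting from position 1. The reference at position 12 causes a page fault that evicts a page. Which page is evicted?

pos 1: P -> miss, frames {P}
pos 2: G -> miss, frames {P,G}
pos 3: M -> miss, evict P, frames {G,M}
pos 4: G -> hit
pos 5: P -> miss, evict M, frames {G,P}
pos 6: D -> miss, evict P, frames {G,D}
pos 7: P -> miss, evict D, frames {G,P}
pos 8: T -> miss, evict P, frames {G,T}
pos 9: X -> miss, evict T, frames {G,X}
pos 10: T -> miss, evict X, frames {G,T}
pos 11: X -> miss, evict T, frames {G,X}
pos 12: U -> miss, evict X, frames {G,U}
At position 12, page X is evicted.

X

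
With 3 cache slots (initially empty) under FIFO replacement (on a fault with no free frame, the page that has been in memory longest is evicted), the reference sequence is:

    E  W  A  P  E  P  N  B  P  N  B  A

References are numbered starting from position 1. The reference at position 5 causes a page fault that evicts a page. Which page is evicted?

W

pos 1: E: miss, frames (E)
pos 2: W: miss, frames (E W)
pos 3: A: miss, frames (E W A)
pos 4: P: miss, evict E, frames (W A P)
pos 5: E: miss, evict W, frames (A P E)
At position 5, page W is evicted.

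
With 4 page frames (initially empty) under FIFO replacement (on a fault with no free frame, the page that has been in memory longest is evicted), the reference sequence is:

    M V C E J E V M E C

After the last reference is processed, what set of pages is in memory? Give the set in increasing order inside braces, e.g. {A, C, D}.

{C, E, J, M}

M: miss, frames (M)
V: miss, frames (M V)
C: miss, frames (M V C)
E: miss, frames (M V C E)
J: miss, evict M, frames (V C E J)
E: hit
V: hit
M: miss, evict V, frames (C E J M)
E: hit
C: hit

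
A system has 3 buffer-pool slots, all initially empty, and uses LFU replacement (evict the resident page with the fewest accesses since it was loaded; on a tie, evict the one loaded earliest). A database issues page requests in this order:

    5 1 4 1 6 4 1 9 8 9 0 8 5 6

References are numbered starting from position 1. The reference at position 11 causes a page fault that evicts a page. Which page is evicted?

pos 1: 5: miss, frames {5}
pos 2: 1: miss, frames {5,1}
pos 3: 4: miss, frames {5,1,4}
pos 4: 1: hit
pos 5: 6: miss, evict 5, frames {1,4,6}
pos 6: 4: hit
pos 7: 1: hit
pos 8: 9: miss, evict 6, frames {1,4,9}
pos 9: 8: miss, evict 9, frames {1,4,8}
pos 10: 9: miss, evict 8, frames {1,4,9}
pos 11: 0: miss, evict 9, frames {1,4,0}
At position 11, page 9 is evicted.

9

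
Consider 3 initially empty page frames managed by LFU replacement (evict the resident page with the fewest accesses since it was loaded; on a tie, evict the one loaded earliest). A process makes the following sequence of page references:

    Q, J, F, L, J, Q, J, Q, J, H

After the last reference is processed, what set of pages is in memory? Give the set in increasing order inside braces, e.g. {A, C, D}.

Q -> fault, frames [Q]
J -> fault, frames [Q, J]
F -> fault, frames [Q, J, F]
L -> fault, evict Q, frames [J, F, L]
J -> hit
Q -> fault, evict F, frames [J, L, Q]
J -> hit
Q -> hit
J -> hit
H -> fault, evict L, frames [J, Q, H]

{H, J, Q}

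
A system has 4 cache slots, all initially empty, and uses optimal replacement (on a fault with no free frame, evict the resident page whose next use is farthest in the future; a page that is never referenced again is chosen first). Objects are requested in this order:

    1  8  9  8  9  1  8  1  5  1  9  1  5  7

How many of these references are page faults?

5

1 → miss, frames {1}
8 → miss, frames {1,8}
9 → miss, frames {1,8,9}
8 → hit
9 → hit
1 → hit
8 → hit
1 → hit
5 → miss, frames {1,8,9,5}
1 → hit
9 → hit
1 → hit
5 → hit
7 → miss, evict 5, frames {1,8,9,7}
Page faults: 5.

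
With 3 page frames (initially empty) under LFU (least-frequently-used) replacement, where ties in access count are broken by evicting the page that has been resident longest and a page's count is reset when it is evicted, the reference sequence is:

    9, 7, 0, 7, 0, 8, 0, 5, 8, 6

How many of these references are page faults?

7

9: fault, frames {9}
7: fault, frames {9,7}
0: fault, frames {9,7,0}
7: hit
0: hit
8: fault, evict 9, frames {7,0,8}
0: hit
5: fault, evict 8, frames {7,0,5}
8: fault, evict 5, frames {7,0,8}
6: fault, evict 8, frames {7,0,6}
Page faults: 7.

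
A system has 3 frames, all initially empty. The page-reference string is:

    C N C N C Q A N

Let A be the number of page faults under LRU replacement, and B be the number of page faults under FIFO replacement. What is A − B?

Under LRU: F F . . . F F F → 5 faults.
Under FIFO: F F . . . F F . → 4 faults.
A − B = 5 − 4 = 1.

1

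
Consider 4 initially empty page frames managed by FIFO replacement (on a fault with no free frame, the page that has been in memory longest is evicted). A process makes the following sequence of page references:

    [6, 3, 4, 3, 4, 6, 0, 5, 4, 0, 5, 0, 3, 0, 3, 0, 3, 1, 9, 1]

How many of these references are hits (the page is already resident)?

6: fault, frames {6}
3: fault, frames {6,3}
4: fault, frames {6,3,4}
3: hit
4: hit
6: hit
0: fault, frames {6,3,4,0}
5: fault, evict 6, frames {3,4,0,5}
4: hit
0: hit
5: hit
0: hit
3: hit
0: hit
3: hit
0: hit
3: hit
1: fault, evict 3, frames {4,0,5,1}
9: fault, evict 4, frames {0,5,1,9}
1: hit
Hits: 13.

13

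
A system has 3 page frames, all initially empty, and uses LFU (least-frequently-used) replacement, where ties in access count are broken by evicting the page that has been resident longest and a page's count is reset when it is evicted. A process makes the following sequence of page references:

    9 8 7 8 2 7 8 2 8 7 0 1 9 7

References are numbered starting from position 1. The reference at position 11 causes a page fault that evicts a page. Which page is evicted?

pos 1: 9: miss, frames [9]
pos 2: 8: miss, frames [9, 8]
pos 3: 7: miss, frames [9, 8, 7]
pos 4: 8: hit
pos 5: 2: miss, evict 9, frames [8, 7, 2]
pos 6: 7: hit
pos 7: 8: hit
pos 8: 2: hit
pos 9: 8: hit
pos 10: 7: hit
pos 11: 0: miss, evict 2, frames [8, 7, 0]
At position 11, page 2 is evicted.

2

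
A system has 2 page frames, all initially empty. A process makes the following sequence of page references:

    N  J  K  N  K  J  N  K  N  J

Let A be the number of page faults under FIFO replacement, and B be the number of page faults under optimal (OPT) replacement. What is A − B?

Under FIFO: F F F F . F . F F F → 8 faults.
Under OPT: F F F . . F . F . F → 6 faults.
A − B = 8 − 6 = 2.

2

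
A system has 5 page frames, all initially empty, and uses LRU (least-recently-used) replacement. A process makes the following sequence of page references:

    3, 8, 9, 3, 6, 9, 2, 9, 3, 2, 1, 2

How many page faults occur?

6

3 -> fault, frames (3)
8 -> fault, frames (3 8)
9 -> fault, frames (3 8 9)
3 -> hit
6 -> fault, frames (8 9 3 6)
9 -> hit
2 -> fault, frames (8 3 6 9 2)
9 -> hit
3 -> hit
2 -> hit
1 -> fault, evict 8, frames (6 9 3 2 1)
2 -> hit
Page faults: 6.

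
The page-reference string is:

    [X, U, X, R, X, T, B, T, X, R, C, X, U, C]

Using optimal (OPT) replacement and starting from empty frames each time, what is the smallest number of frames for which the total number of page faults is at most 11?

f=1: 14 faults
f=2: 9 faults
f=3: 8 faults
f=4: 7 faults
f=5: 6 faults
f=6: 6 faults
Smallest f with faults ≤ 11 is 2.

2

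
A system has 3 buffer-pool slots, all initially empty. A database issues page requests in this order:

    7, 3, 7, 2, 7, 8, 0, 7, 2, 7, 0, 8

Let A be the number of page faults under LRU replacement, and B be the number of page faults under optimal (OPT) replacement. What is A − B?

Under LRU: F F . F . F F . F . . F → 7 faults.
Under OPT: F F . F . F F . . . . F → 6 faults.
A − B = 7 − 6 = 1.

1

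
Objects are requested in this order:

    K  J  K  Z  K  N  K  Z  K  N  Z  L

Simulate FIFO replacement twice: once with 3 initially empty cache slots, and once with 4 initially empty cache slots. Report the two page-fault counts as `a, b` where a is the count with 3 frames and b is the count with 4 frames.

3 frames: F F . F . F F . . . . F → 6 faults.
4 frames: F F . F . F . . . . . F → 5 faults.
5 < 6: adding a frame reduced faults, as is typical.

6, 5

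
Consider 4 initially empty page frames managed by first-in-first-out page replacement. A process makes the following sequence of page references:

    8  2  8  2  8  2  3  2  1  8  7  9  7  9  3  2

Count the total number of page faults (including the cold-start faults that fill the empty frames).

8 -> fault, frames [8]
2 -> fault, frames [8, 2]
8 -> hit
2 -> hit
8 -> hit
2 -> hit
3 -> fault, frames [8, 2, 3]
2 -> hit
1 -> fault, frames [8, 2, 3, 1]
8 -> hit
7 -> fault, evict 8, frames [2, 3, 1, 7]
9 -> fault, evict 2, frames [3, 1, 7, 9]
7 -> hit
9 -> hit
3 -> hit
2 -> fault, evict 3, frames [1, 7, 9, 2]
Page faults: 7.

7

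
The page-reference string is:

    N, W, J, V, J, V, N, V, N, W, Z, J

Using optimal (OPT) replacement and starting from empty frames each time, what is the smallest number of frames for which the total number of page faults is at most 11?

2

f=1: 12 faults
f=2: 8 faults
f=3: 6 faults
f=4: 5 faults
f=5: 5 faults
Smallest f with faults ≤ 11 is 2.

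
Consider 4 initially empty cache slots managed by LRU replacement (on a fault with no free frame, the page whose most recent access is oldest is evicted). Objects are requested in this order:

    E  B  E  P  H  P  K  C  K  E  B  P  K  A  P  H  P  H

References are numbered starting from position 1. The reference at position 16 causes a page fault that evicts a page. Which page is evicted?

B

pos 1: E → fault, frames (E)
pos 2: B → fault, frames (E B)
pos 3: E → hit
pos 4: P → fault, frames (B E P)
pos 5: H → fault, frames (B E P H)
pos 6: P → hit
pos 7: K → fault, evict B, frames (E H P K)
pos 8: C → fault, evict E, frames (H P K C)
pos 9: K → hit
pos 10: E → fault, evict H, frames (P C K E)
pos 11: B → fault, evict P, frames (C K E B)
pos 12: P → fault, evict C, frames (K E B P)
pos 13: K → hit
pos 14: A → fault, evict E, frames (B P K A)
pos 15: P → hit
pos 16: H → fault, evict B, frames (K A P H)
At position 16, page B is evicted.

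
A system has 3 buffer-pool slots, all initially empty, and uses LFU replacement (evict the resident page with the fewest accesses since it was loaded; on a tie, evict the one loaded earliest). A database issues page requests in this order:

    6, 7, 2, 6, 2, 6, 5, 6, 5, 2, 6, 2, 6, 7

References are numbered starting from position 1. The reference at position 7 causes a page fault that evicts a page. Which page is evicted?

7

pos 1: 6 -> miss, frames {6}
pos 2: 7 -> miss, frames {6,7}
pos 3: 2 -> miss, frames {6,7,2}
pos 4: 6 -> hit
pos 5: 2 -> hit
pos 6: 6 -> hit
pos 7: 5 -> miss, evict 7, frames {6,2,5}
At position 7, page 7 is evicted.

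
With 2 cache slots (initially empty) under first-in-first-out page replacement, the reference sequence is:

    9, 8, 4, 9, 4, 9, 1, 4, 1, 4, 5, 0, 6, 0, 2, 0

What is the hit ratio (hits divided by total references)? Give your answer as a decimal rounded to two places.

9 → miss, frames [9]
8 → miss, frames [9, 8]
4 → miss, evict 9, frames [8, 4]
9 → miss, evict 8, frames [4, 9]
4 → hit
9 → hit
1 → miss, evict 4, frames [9, 1]
4 → miss, evict 9, frames [1, 4]
1 → hit
4 → hit
5 → miss, evict 1, frames [4, 5]
0 → miss, evict 4, frames [5, 0]
6 → miss, evict 5, frames [0, 6]
0 → hit
2 → miss, evict 0, frames [6, 2]
0 → miss, evict 6, frames [2, 0]
Hits: 5 of 16 references → 5/16 = 0.3125.

0.31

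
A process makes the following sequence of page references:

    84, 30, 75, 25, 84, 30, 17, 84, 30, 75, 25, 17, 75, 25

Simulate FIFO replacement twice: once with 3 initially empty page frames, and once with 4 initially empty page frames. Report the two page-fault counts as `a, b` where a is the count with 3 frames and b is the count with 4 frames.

9, 10

3 frames: F F F F F F F . . F F . . . → 9 faults.
4 frames: F F F F . . F F F F F F . . → 10 faults.
10 > 9: adding a frame increased faults — Belady's anomaly.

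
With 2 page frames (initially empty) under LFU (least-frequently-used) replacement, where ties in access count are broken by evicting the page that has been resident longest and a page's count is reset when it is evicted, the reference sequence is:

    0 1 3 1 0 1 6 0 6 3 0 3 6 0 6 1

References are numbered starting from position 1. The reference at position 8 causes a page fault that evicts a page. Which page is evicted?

6

pos 1: 0 -> miss, frames [0]
pos 2: 1 -> miss, frames [0, 1]
pos 3: 3 -> miss, evict 0, frames [1, 3]
pos 4: 1 -> hit
pos 5: 0 -> miss, evict 3, frames [1, 0]
pos 6: 1 -> hit
pos 7: 6 -> miss, evict 0, frames [1, 6]
pos 8: 0 -> miss, evict 6, frames [1, 0]
At position 8, page 6 is evicted.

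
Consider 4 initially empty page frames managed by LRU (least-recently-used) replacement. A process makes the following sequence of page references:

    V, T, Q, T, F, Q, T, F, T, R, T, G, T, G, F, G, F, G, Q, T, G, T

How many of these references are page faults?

7

V: miss, frames (V)
T: miss, frames (V T)
Q: miss, frames (V T Q)
T: hit
F: miss, frames (V Q T F)
Q: hit
T: hit
F: hit
T: hit
R: miss, evict V, frames (Q F T R)
T: hit
G: miss, evict Q, frames (F R T G)
T: hit
G: hit
F: hit
G: hit
F: hit
G: hit
Q: miss, evict R, frames (T F G Q)
T: hit
G: hit
T: hit
Page faults: 7.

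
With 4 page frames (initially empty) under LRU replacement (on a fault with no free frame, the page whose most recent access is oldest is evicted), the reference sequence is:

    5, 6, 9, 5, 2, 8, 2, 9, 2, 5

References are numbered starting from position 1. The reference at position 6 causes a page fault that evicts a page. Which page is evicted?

pos 1: 5 -> miss, frames (5)
pos 2: 6 -> miss, frames (5 6)
pos 3: 9 -> miss, frames (5 6 9)
pos 4: 5 -> hit
pos 5: 2 -> miss, frames (6 9 5 2)
pos 6: 8 -> miss, evict 6, frames (9 5 2 8)
At position 6, page 6 is evicted.

6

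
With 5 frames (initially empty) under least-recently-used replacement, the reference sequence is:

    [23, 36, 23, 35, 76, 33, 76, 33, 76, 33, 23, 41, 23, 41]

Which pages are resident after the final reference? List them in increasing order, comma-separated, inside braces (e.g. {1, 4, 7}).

{23, 33, 35, 41, 76}

23 -> fault, frames [23]
36 -> fault, frames [23, 36]
23 -> hit
35 -> fault, frames [36, 23, 35]
76 -> fault, frames [36, 23, 35, 76]
33 -> fault, frames [36, 23, 35, 76, 33]
76 -> hit
33 -> hit
76 -> hit
33 -> hit
23 -> hit
41 -> fault, evict 36, frames [35, 76, 33, 23, 41]
23 -> hit
41 -> hit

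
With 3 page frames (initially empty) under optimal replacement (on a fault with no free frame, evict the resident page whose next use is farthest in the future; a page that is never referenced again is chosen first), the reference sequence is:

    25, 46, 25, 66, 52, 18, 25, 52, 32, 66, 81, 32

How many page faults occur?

25 → fault, frames [25]
46 → fault, frames [25, 46]
25 → hit
66 → fault, frames [25, 46, 66]
52 → fault, evict 46, frames [25, 66, 52]
18 → fault, evict 66, frames [25, 52, 18]
25 → hit
52 → hit
32 → fault, evict 18, frames [25, 52, 32]
66 → fault, evict 52, frames [25, 32, 66]
81 → fault, evict 66, frames [25, 32, 81]
32 → hit
Page faults: 8.

8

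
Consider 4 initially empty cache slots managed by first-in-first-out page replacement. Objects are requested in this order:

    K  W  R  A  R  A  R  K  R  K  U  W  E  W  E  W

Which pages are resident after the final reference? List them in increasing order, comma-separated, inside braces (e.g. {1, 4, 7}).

K -> miss, frames {K}
W -> miss, frames {K,W}
R -> miss, frames {K,W,R}
A -> miss, frames {K,W,R,A}
R -> hit
A -> hit
R -> hit
K -> hit
R -> hit
K -> hit
U -> miss, evict K, frames {W,R,A,U}
W -> hit
E -> miss, evict W, frames {R,A,U,E}
W -> miss, evict R, frames {A,U,E,W}
E -> hit
W -> hit

{A, E, U, W}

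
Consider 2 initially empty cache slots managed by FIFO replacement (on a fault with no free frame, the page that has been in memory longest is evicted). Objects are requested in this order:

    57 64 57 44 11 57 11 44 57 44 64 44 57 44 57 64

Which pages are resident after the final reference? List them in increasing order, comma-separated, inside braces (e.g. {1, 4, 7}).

57 -> miss, frames (57)
64 -> miss, frames (57 64)
57 -> hit
44 -> miss, evict 57, frames (64 44)
11 -> miss, evict 64, frames (44 11)
57 -> miss, evict 44, frames (11 57)
11 -> hit
44 -> miss, evict 11, frames (57 44)
57 -> hit
44 -> hit
64 -> miss, evict 57, frames (44 64)
44 -> hit
57 -> miss, evict 44, frames (64 57)
44 -> miss, evict 64, frames (57 44)
57 -> hit
64 -> miss, evict 57, frames (44 64)

{44, 64}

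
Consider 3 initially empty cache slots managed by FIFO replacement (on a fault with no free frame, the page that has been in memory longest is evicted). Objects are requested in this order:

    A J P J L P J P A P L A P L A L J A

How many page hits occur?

A → miss, frames (A)
J → miss, frames (A J)
P → miss, frames (A J P)
J → hit
L → miss, evict A, frames (J P L)
P → hit
J → hit
P → hit
A → miss, evict J, frames (P L A)
P → hit
L → hit
A → hit
P → hit
L → hit
A → hit
L → hit
J → miss, evict P, frames (L A J)
A → hit
Hits: 12.

12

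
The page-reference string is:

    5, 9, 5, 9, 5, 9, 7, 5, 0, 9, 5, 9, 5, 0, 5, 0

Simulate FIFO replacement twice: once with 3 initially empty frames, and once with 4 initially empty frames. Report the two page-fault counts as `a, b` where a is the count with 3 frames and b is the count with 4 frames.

3 frames: F F . . . . F . F . F F . . . . → 6 faults.
4 frames: F F . . . . F . F . . . . . . . → 4 faults.
4 < 6: adding a frame reduced faults, as is typical.

6, 4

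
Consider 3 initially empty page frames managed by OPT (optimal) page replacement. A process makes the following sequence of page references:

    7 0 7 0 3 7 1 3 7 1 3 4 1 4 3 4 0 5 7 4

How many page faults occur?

8

7 -> miss, frames [7]
0 -> miss, frames [7, 0]
7 -> hit
0 -> hit
3 -> miss, frames [7, 0, 3]
7 -> hit
1 -> miss, evict 0, frames [7, 3, 1]
3 -> hit
7 -> hit
1 -> hit
3 -> hit
4 -> miss, evict 7, frames [3, 1, 4]
1 -> hit
4 -> hit
3 -> hit
4 -> hit
0 -> miss, evict 1, frames [3, 4, 0]
5 -> miss, evict 0, frames [3, 4, 5]
7 -> miss, evict 5, frames [3, 4, 7]
4 -> hit
Page faults: 8.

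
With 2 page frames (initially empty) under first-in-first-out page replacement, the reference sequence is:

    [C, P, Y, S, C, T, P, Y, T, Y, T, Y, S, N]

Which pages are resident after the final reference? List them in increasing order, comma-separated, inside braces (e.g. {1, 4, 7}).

C: miss, frames {C}
P: miss, frames {C,P}
Y: miss, evict C, frames {P,Y}
S: miss, evict P, frames {Y,S}
C: miss, evict Y, frames {S,C}
T: miss, evict S, frames {C,T}
P: miss, evict C, frames {T,P}
Y: miss, evict T, frames {P,Y}
T: miss, evict P, frames {Y,T}
Y: hit
T: hit
Y: hit
S: miss, evict Y, frames {T,S}
N: miss, evict T, frames {S,N}

{N, S}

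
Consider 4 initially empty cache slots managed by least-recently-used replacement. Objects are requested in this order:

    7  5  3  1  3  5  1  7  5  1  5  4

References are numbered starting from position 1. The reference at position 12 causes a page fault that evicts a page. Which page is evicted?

pos 1: 7 → miss, frames (7)
pos 2: 5 → miss, frames (7 5)
pos 3: 3 → miss, frames (7 5 3)
pos 4: 1 → miss, frames (7 5 3 1)
pos 5: 3 → hit
pos 6: 5 → hit
pos 7: 1 → hit
pos 8: 7 → hit
pos 9: 5 → hit
pos 10: 1 → hit
pos 11: 5 → hit
pos 12: 4 → miss, evict 3, frames (7 1 5 4)
At position 12, page 3 is evicted.

3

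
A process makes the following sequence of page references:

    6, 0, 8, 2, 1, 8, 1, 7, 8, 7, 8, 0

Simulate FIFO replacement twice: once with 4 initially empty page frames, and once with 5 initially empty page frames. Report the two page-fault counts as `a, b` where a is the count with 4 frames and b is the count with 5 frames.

7, 6

4 frames: F F F F F . . F . . . F → 7 faults.
5 frames: F F F F F . . F . . . . → 6 faults.
6 < 7: adding a frame reduced faults, as is typical.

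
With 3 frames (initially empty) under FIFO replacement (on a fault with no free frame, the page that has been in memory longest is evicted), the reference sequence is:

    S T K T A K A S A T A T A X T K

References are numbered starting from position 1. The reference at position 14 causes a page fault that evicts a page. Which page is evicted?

pos 1: S: miss, frames (S)
pos 2: T: miss, frames (S T)
pos 3: K: miss, frames (S T K)
pos 4: T: hit
pos 5: A: miss, evict S, frames (T K A)
pos 6: K: hit
pos 7: A: hit
pos 8: S: miss, evict T, frames (K A S)
pos 9: A: hit
pos 10: T: miss, evict K, frames (A S T)
pos 11: A: hit
pos 12: T: hit
pos 13: A: hit
pos 14: X: miss, evict A, frames (S T X)
At position 14, page A is evicted.

A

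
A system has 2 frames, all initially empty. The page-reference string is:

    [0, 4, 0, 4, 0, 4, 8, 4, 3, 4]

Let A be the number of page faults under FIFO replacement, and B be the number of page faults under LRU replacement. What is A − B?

Under FIFO: F F . . . . F . F F → 5 faults.
Under LRU: F F . . . . F . F . → 4 faults.
A − B = 5 − 4 = 1.

1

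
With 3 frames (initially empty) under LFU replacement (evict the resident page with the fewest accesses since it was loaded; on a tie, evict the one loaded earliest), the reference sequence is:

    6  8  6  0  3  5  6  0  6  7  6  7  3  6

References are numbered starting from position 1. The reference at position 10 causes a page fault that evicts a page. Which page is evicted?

5

pos 1: 6: miss, frames (6)
pos 2: 8: miss, frames (6 8)
pos 3: 6: hit
pos 4: 0: miss, frames (6 8 0)
pos 5: 3: miss, evict 8, frames (6 0 3)
pos 6: 5: miss, evict 0, frames (6 3 5)
pos 7: 6: hit
pos 8: 0: miss, evict 3, frames (6 5 0)
pos 9: 6: hit
pos 10: 7: miss, evict 5, frames (6 0 7)
At position 10, page 5 is evicted.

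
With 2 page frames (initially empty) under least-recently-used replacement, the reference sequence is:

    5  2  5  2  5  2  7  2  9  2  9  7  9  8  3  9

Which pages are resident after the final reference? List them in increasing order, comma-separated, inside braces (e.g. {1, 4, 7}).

5: fault, frames {5}
2: fault, frames {5,2}
5: hit
2: hit
5: hit
2: hit
7: fault, evict 5, frames {2,7}
2: hit
9: fault, evict 7, frames {2,9}
2: hit
9: hit
7: fault, evict 2, frames {9,7}
9: hit
8: fault, evict 7, frames {9,8}
3: fault, evict 9, frames {8,3}
9: fault, evict 8, frames {3,9}

{3, 9}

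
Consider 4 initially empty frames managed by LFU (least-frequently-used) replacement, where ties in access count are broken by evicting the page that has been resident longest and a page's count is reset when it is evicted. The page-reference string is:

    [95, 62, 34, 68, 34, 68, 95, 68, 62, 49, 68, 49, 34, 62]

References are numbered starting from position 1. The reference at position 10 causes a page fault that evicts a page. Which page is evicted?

pos 1: 95 -> miss, frames {95}
pos 2: 62 -> miss, frames {95,62}
pos 3: 34 -> miss, frames {95,62,34}
pos 4: 68 -> miss, frames {95,62,34,68}
pos 5: 34 -> hit
pos 6: 68 -> hit
pos 7: 95 -> hit
pos 8: 68 -> hit
pos 9: 62 -> hit
pos 10: 49 -> miss, evict 95, frames {62,34,68,49}
At position 10, page 95 is evicted.

95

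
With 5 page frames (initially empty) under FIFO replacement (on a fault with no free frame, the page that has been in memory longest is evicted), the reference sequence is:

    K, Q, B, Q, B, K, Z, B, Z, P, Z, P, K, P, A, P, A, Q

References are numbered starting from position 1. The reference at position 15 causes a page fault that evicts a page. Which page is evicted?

K

pos 1: K -> miss, frames (K)
pos 2: Q -> miss, frames (K Q)
pos 3: B -> miss, frames (K Q B)
pos 4: Q -> hit
pos 5: B -> hit
pos 6: K -> hit
pos 7: Z -> miss, frames (K Q B Z)
pos 8: B -> hit
pos 9: Z -> hit
pos 10: P -> miss, frames (K Q B Z P)
pos 11: Z -> hit
pos 12: P -> hit
pos 13: K -> hit
pos 14: P -> hit
pos 15: A -> miss, evict K, frames (Q B Z P A)
At position 15, page K is evicted.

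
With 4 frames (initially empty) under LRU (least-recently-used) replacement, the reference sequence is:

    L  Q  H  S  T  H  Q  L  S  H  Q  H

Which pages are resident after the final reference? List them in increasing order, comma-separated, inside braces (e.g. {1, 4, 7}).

{H, L, Q, S}

L → miss, frames (L)
Q → miss, frames (L Q)
H → miss, frames (L Q H)
S → miss, frames (L Q H S)
T → miss, evict L, frames (Q H S T)
H → hit
Q → hit
L → miss, evict S, frames (T H Q L)
S → miss, evict T, frames (H Q L S)
H → hit
Q → hit
H → hit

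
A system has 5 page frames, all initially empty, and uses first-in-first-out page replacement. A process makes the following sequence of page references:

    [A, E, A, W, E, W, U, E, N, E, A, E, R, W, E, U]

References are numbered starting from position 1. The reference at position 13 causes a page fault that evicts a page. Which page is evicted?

A

pos 1: A: fault, frames [A]
pos 2: E: fault, frames [A, E]
pos 3: A: hit
pos 4: W: fault, frames [A, E, W]
pos 5: E: hit
pos 6: W: hit
pos 7: U: fault, frames [A, E, W, U]
pos 8: E: hit
pos 9: N: fault, frames [A, E, W, U, N]
pos 10: E: hit
pos 11: A: hit
pos 12: E: hit
pos 13: R: fault, evict A, frames [E, W, U, N, R]
At position 13, page A is evicted.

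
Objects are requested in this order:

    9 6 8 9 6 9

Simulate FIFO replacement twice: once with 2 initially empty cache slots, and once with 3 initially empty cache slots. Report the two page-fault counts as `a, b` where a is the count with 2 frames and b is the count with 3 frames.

5, 3

2 frames: F F F F F . → 5 faults.
3 frames: F F F . . . → 3 faults.
3 < 5: adding a frame reduced faults, as is typical.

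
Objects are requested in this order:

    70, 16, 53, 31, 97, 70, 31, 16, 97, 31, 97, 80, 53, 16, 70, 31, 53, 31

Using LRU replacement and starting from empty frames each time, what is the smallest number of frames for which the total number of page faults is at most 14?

f=1: 18 faults
f=2: 16 faults
f=3: 14 faults
f=4: 12 faults
f=5: 9 faults
f=6: 6 faults
Smallest f with faults ≤ 14 is 3.

3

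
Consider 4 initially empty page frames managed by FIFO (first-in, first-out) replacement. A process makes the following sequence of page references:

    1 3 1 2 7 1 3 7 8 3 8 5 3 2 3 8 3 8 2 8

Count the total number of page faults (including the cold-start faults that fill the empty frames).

8

1 → miss, frames [1]
3 → miss, frames [1, 3]
1 → hit
2 → miss, frames [1, 3, 2]
7 → miss, frames [1, 3, 2, 7]
1 → hit
3 → hit
7 → hit
8 → miss, evict 1, frames [3, 2, 7, 8]
3 → hit
8 → hit
5 → miss, evict 3, frames [2, 7, 8, 5]
3 → miss, evict 2, frames [7, 8, 5, 3]
2 → miss, evict 7, frames [8, 5, 3, 2]
3 → hit
8 → hit
3 → hit
8 → hit
2 → hit
8 → hit
Page faults: 8.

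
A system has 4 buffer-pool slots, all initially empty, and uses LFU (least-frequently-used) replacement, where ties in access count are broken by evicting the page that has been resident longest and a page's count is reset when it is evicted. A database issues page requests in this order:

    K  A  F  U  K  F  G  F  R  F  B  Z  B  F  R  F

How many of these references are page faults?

9

K -> fault, frames {K}
A -> fault, frames {K,A}
F -> fault, frames {K,A,F}
U -> fault, frames {K,A,F,U}
K -> hit
F -> hit
G -> fault, evict A, frames {K,F,U,G}
F -> hit
R -> fault, evict U, frames {K,F,G,R}
F -> hit
B -> fault, evict G, frames {K,F,R,B}
Z -> fault, evict R, frames {K,F,B,Z}
B -> hit
F -> hit
R -> fault, evict Z, frames {K,F,B,R}
F -> hit
Page faults: 9.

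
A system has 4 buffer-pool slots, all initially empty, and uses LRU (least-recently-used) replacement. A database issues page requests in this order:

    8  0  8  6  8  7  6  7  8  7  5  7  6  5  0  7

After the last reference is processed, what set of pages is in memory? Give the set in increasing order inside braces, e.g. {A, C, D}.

{0, 5, 6, 7}

8: miss, frames [8]
0: miss, frames [8, 0]
8: hit
6: miss, frames [0, 8, 6]
8: hit
7: miss, frames [0, 6, 8, 7]
6: hit
7: hit
8: hit
7: hit
5: miss, evict 0, frames [6, 8, 7, 5]
7: hit
6: hit
5: hit
0: miss, evict 8, frames [7, 6, 5, 0]
7: hit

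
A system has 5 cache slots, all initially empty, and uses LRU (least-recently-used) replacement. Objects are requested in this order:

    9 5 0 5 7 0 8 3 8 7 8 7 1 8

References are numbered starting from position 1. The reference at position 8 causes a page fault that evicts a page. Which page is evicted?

9

pos 1: 9 → miss, frames [9]
pos 2: 5 → miss, frames [9, 5]
pos 3: 0 → miss, frames [9, 5, 0]
pos 4: 5 → hit
pos 5: 7 → miss, frames [9, 0, 5, 7]
pos 6: 0 → hit
pos 7: 8 → miss, frames [9, 5, 7, 0, 8]
pos 8: 3 → miss, evict 9, frames [5, 7, 0, 8, 3]
At position 8, page 9 is evicted.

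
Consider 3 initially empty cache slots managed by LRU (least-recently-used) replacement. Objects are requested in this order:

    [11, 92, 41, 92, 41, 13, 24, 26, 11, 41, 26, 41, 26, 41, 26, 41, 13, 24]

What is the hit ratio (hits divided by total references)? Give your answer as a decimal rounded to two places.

0.44

11 -> fault, frames {11}
92 -> fault, frames {11,92}
41 -> fault, frames {11,92,41}
92 -> hit
41 -> hit
13 -> fault, evict 11, frames {92,41,13}
24 -> fault, evict 92, frames {41,13,24}
26 -> fault, evict 41, frames {13,24,26}
11 -> fault, evict 13, frames {24,26,11}
41 -> fault, evict 24, frames {26,11,41}
26 -> hit
41 -> hit
26 -> hit
41 -> hit
26 -> hit
41 -> hit
13 -> fault, evict 11, frames {26,41,13}
24 -> fault, evict 26, frames {41,13,24}
Hits: 8 of 18 references → 8/18 = 0.4444.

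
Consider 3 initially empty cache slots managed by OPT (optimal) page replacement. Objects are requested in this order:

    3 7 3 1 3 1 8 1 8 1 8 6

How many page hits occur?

3 -> miss, frames (3)
7 -> miss, frames (3 7)
3 -> hit
1 -> miss, frames (3 7 1)
3 -> hit
1 -> hit
8 -> miss, evict 7, frames (3 1 8)
1 -> hit
8 -> hit
1 -> hit
8 -> hit
6 -> miss, evict 8, frames (3 1 6)
Hits: 7.

7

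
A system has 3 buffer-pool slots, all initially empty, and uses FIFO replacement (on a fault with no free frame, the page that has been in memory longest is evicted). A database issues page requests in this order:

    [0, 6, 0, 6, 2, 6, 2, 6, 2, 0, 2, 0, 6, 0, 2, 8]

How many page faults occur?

4

0 → miss, frames [0]
6 → miss, frames [0, 6]
0 → hit
6 → hit
2 → miss, frames [0, 6, 2]
6 → hit
2 → hit
6 → hit
2 → hit
0 → hit
2 → hit
0 → hit
6 → hit
0 → hit
2 → hit
8 → miss, evict 0, frames [6, 2, 8]
Page faults: 4.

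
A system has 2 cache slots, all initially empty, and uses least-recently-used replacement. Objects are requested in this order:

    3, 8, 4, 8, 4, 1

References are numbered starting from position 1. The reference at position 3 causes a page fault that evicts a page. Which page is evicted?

3

pos 1: 3 → miss, frames {3}
pos 2: 8 → miss, frames {3,8}
pos 3: 4 → miss, evict 3, frames {8,4}
At position 3, page 3 is evicted.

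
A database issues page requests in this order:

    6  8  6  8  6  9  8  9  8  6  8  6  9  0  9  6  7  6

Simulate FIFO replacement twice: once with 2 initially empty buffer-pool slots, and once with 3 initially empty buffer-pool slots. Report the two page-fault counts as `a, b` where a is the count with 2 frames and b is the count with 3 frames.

9, 6

2 frames: F F . . . F . . . F F . F F . F F . → 9 faults.
3 frames: F F . . . F . . . . . . . F . F F . → 6 faults.
6 < 9: adding a frame reduced faults, as is typical.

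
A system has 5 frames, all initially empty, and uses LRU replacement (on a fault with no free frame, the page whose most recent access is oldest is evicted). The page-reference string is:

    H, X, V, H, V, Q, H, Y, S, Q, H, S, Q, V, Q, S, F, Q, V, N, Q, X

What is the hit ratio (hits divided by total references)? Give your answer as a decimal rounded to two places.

H: miss, frames [H]
X: miss, frames [H, X]
V: miss, frames [H, X, V]
H: hit
V: hit
Q: miss, frames [X, H, V, Q]
H: hit
Y: miss, frames [X, V, Q, H, Y]
S: miss, evict X, frames [V, Q, H, Y, S]
Q: hit
H: hit
S: hit
Q: hit
V: hit
Q: hit
S: hit
F: miss, evict Y, frames [H, V, Q, S, F]
Q: hit
V: hit
N: miss, evict H, frames [S, F, Q, V, N]
Q: hit
X: miss, evict S, frames [F, V, N, Q, X]
Hits: 13 of 22 references → 13/22 = 0.5909.

0.59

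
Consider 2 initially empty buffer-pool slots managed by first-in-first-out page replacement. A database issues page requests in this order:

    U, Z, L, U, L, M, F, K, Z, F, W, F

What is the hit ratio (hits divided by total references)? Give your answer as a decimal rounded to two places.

U → fault, frames (U)
Z → fault, frames (U Z)
L → fault, evict U, frames (Z L)
U → fault, evict Z, frames (L U)
L → hit
M → fault, evict L, frames (U M)
F → fault, evict U, frames (M F)
K → fault, evict M, frames (F K)
Z → fault, evict F, frames (K Z)
F → fault, evict K, frames (Z F)
W → fault, evict Z, frames (F W)
F → hit
Hits: 2 of 12 references → 2/12 = 0.1667.

0.17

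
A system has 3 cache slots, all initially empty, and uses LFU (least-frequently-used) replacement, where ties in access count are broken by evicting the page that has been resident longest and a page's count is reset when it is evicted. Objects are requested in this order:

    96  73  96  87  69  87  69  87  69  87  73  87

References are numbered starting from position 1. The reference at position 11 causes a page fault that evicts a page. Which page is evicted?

96

pos 1: 96 → fault, frames {96}
pos 2: 73 → fault, frames {96,73}
pos 3: 96 → hit
pos 4: 87 → fault, frames {96,73,87}
pos 5: 69 → fault, evict 73, frames {96,87,69}
pos 6: 87 → hit
pos 7: 69 → hit
pos 8: 87 → hit
pos 9: 69 → hit
pos 10: 87 → hit
pos 11: 73 → fault, evict 96, frames {87,69,73}
At position 11, page 96 is evicted.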